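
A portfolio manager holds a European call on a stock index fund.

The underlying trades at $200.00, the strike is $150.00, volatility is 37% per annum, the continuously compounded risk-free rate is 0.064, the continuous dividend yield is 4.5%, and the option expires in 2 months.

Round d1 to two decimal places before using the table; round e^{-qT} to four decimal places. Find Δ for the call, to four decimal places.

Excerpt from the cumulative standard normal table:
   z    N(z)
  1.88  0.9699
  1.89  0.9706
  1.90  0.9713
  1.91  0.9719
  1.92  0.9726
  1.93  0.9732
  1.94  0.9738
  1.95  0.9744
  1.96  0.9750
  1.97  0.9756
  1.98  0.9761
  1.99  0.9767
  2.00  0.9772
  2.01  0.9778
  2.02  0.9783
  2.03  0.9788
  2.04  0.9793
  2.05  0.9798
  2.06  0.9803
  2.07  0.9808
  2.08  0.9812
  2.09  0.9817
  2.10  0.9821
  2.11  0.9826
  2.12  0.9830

σ√T = 0.37 × 0.4082 = 0.1511
ln(S/K) + (r − q + σ²/2)T = ln(200/150) + (0.064 − 0.045 + 0.37²/2)·0.1667 = 0.2877 + 0.0146 = 0.3023
d₁ = 0.3023 / 0.1511 = 2.0010 which rounds to 2.00
N(d₁) = N(2.00) = 0.9772
Δ_call = exp(−qT)·N(d₁) = 0.9925·0.9772 = 0.9699

0.9699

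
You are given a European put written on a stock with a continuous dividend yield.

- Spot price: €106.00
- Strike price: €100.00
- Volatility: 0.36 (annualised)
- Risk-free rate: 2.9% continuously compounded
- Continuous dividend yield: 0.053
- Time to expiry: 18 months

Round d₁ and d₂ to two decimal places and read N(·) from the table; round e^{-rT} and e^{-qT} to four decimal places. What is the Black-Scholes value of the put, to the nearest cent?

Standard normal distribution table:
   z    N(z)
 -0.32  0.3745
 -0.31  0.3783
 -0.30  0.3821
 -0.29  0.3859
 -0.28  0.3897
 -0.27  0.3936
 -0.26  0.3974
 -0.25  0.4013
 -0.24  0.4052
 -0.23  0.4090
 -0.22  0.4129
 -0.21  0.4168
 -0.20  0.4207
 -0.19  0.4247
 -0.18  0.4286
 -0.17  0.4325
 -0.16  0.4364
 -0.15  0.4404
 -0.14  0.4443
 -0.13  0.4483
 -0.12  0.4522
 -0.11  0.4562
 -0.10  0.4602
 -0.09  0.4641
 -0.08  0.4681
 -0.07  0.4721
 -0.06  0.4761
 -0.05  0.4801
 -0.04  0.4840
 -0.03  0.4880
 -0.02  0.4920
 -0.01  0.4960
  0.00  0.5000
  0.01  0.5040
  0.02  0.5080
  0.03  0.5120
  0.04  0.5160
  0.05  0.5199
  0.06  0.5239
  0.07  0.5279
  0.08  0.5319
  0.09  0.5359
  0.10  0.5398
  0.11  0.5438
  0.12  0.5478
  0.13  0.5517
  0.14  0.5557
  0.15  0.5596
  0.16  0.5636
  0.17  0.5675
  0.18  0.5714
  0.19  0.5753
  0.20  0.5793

€15.80

T = 1.5;  σ√T = 0.4409
d₁ = [ln(106/100) + (0.029 − 0.053 + ½·0.36²)·1.5] / (σ√T) = (0.0583 + 0.0612) / 0.4409 = 0.2710 → 0.27
d₂ = 0.2710 − 0.4409 = -0.1699 → -0.17
exp(−qT) = exp(−0.053·1.5) = 0.9236;  exp(−rT) = exp(−0.029·1.5) = 0.9574
P = 100·0.9574·N(0.17) − 106·0.9236·N(-0.27) = 100·0.9574·0.5675 − 106·0.9236·0.3936 = 54.3325 − 38.5341 = 15.7984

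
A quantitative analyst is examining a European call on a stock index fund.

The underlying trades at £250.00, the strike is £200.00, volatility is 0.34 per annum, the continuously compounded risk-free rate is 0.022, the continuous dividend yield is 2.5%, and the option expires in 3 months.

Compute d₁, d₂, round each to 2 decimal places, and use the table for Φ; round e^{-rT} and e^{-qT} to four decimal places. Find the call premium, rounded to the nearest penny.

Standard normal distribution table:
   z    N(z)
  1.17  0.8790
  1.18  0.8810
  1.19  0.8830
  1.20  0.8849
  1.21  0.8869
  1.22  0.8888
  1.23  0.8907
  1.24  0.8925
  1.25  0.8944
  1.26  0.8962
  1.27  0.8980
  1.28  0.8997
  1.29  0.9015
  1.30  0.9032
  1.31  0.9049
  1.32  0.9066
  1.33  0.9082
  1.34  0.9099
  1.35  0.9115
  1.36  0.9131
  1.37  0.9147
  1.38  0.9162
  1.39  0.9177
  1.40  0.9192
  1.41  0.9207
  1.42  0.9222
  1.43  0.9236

σ√T = 0.34·√0.25 = 0.1700
d₁ = [ln(250/200) + (0.022 − 0.025 + ½·0.34²)·0.25] / (σ√T) = (0.2231 + 0.0137) / 0.1700 = 1.3932 ≈ 1.39
d₂ = 1.3932 − 0.1700 = 1.2232 ≈ 1.22
e^(−qT) = e^(−0.025·0.25) = 0.9938;  e^(−rT) = e^(−0.022·0.25) = 0.9945
N(d₁) = N(1.39) = 0.9177;  N(d₂) = N(1.22) = 0.8888
C = 250·0.9938·0.9177 − 200·0.9945·0.8888 = 228.0026 − 176.7823 = 51.2202

£51.22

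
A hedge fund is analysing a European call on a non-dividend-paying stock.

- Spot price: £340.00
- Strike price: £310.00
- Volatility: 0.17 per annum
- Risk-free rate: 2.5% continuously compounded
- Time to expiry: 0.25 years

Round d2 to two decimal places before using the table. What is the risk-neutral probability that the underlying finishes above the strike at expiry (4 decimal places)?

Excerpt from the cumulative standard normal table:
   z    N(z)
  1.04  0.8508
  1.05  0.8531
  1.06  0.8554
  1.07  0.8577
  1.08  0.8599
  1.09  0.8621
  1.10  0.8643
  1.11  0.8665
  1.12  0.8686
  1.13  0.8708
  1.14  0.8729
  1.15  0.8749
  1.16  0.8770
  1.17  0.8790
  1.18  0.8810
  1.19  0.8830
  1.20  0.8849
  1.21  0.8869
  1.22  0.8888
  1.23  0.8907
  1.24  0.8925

T = 0.25;  σ√T = 0.0850
ln(S/K) + (r + σ²/2)T = ln(340/310) + (0.025 + 0.17²/2)·0.25 = 0.0924 + 0.0099 = 0.1022
d₁ = 0.1022 / 0.0850 = 1.2028 which rounds to 1.20
d₂ = d₁ − σ√T = 1.2028 − 0.0850 = 1.1178 which rounds to 1.12
Risk-neutral Pr[S_T > K] = N(d₂) = N(1.12) = 0.8686

0.8686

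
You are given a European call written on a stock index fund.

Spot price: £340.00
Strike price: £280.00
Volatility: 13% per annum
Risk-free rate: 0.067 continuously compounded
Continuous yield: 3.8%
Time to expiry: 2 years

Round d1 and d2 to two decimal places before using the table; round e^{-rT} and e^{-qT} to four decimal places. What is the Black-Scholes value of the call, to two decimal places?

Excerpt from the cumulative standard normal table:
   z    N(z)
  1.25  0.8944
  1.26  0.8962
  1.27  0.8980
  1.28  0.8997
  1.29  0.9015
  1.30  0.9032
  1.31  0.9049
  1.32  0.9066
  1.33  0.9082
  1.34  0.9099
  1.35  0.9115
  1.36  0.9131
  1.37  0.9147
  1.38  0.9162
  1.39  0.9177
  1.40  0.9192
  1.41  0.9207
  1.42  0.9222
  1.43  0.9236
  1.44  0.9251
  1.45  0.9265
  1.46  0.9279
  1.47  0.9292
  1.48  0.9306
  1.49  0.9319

£72.07

σ√T = 0.13 × 1.4142 = 0.1838
d₁ = [ln(340/280) + (0.067 − 0.038 + 0.13²/2)·2] / 0.1838 = [0.1942 + 0.0749] / 0.1838 = 1.4635 which rounds to 1.46
d₂ = d₁ − σ√T = 1.4635 − 0.1838 = 1.2796 which rounds to 1.28
exp(−qT) = exp(−0.038·2) = 0.9268;  exp(−rT) = exp(−0.067·2) = 0.8746
N(d₁) = N(1.46) = 0.9279;  N(d₂) = N(1.28) = 0.8997
C = 340·0.9268·0.9279 − 280·0.8746·0.8997 = 292.3924 − 220.3257 = 72.0667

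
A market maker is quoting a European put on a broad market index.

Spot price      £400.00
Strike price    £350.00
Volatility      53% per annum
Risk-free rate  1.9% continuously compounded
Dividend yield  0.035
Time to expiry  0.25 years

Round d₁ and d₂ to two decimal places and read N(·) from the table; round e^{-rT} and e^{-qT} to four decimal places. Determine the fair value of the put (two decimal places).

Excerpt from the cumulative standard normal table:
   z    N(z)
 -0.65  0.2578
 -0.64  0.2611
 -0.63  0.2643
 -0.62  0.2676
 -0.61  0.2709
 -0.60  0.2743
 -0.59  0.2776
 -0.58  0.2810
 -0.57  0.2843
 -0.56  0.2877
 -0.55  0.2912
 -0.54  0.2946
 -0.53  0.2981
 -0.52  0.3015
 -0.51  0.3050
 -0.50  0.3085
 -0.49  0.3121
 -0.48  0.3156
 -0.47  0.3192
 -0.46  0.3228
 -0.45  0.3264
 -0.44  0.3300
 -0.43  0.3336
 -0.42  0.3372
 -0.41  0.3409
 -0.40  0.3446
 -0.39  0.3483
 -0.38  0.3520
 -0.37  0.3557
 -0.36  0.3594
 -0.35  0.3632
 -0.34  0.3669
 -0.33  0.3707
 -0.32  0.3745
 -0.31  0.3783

£19.09

T = 0.25;  σ√T = 0.2650
ln(S/K) + (r − q + σ²/2)T = ln(400/350) + (0.019 − 0.035 + 0.53²/2)·0.25 = 0.1335 + 0.0311 = 0.1646
d₁ = 0.1646 / 0.2650 = 0.6213 ≈ 0.62
d₂ = d₁ − σ√T = 0.6213 − 0.2650 = 0.3563 ≈ 0.36
e^(−qT) = e^(−0.035·0.25) = 0.9913;  e^(−rT) = e^(−0.019·0.25) = 0.9953
P = 350·0.9953·N(-0.36) − 400·0.9913·N(-0.62) = 350·0.9953·0.3594 − 400·0.9913·0.2676 = 125.1988 − 106.1088 = 19.0900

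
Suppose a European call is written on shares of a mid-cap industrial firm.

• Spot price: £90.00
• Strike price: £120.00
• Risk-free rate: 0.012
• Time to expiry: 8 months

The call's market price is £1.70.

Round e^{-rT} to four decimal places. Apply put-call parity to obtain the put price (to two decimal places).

exp(−rT) = exp(−0.012·0.6667) = 0.9920
Put-call parity: C − P = S − K·e^(−rT) = 90 − 120·0.9920 = 90 − 119.0400 = -29.0400
P = C − (C − P) = 1.70 − (-29.0400) = 30.7400

£30.74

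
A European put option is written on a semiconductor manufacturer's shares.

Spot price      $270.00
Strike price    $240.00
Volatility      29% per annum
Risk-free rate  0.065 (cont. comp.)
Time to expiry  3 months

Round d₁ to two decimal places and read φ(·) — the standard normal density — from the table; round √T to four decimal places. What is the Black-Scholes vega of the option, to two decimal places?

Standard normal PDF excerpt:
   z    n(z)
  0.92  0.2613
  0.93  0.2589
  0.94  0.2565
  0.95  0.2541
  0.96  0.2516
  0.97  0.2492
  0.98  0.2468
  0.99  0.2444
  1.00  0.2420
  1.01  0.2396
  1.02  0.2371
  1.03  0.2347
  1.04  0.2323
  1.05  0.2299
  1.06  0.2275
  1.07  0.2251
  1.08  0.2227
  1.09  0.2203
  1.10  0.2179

T = 0.25;  σ√T = 0.1450
d₁ = [ln(270/240) + (0.065 + 0.29²/2)·0.25] / 0.1450 = [0.1178 + 0.0268] / 0.1450 = 0.9969 ≈ 1.00
√T = √0.25 = 0.5000
φ(d₁) = φ(1.00) = 0.2420
vega = S·φ(d₁)·√T = 270·0.2420·0.5000 = 32.6700

32.67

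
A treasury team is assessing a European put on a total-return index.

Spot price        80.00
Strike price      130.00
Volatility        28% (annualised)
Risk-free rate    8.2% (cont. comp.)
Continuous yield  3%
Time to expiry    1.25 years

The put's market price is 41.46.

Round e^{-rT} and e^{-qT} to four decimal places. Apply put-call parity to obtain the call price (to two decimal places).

e^(−qT) = e^(−0.03·1.25) = 0.9632;  e^(−rT) = e^(−0.082·1.25) = 0.9026
Put-call parity: C − P = S·e^(−qT) − K·e^(−rT) = 80·0.9632 − 130·0.9026 = 77.0560 − 117.3380 = -40.2820
C = P + (C − P) = 41.46 + (-40.2820) = 1.1780

1.18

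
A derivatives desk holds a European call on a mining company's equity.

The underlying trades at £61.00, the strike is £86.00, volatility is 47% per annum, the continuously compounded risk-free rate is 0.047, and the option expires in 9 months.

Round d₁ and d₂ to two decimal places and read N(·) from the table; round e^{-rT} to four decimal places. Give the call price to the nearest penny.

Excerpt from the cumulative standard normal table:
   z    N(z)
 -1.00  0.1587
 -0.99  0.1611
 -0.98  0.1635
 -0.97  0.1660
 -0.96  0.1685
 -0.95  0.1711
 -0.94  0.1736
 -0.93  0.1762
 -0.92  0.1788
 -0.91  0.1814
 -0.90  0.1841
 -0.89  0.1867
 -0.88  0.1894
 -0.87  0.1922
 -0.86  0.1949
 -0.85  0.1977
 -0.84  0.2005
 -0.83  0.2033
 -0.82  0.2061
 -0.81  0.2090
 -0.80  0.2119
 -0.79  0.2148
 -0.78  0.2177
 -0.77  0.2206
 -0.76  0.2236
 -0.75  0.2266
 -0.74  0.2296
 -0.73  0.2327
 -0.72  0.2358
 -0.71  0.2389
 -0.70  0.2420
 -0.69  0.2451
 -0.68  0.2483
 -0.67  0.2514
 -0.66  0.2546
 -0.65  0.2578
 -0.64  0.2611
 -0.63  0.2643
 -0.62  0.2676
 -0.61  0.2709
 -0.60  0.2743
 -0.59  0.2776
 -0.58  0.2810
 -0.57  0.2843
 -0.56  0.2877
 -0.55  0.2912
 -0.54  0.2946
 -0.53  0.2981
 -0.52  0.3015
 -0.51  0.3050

£3.77

T = 0.75;  σ√T = 0.4070
ln(S/K) + (r + σ²/2)T = ln(61/86) + (0.047 + 0.47²/2)·0.75 = -0.3435 + 0.1181 = -0.2254
d₁ = -0.2254 / 0.4070 = -0.5537 ⇒ -0.55
d₂ = d₁ − σ√T = -0.5537 − 0.4070 = -0.9608 ⇒ -0.96
exp(−rT) = exp(−0.047·0.75) = 0.9654
N(d₁) = N(-0.55) = 0.2912;  N(d₂) = N(-0.96) = 0.1685
C = 61·0.2912 − 86·0.9654·0.1685 = 17.7632 − 13.9896 = 3.7736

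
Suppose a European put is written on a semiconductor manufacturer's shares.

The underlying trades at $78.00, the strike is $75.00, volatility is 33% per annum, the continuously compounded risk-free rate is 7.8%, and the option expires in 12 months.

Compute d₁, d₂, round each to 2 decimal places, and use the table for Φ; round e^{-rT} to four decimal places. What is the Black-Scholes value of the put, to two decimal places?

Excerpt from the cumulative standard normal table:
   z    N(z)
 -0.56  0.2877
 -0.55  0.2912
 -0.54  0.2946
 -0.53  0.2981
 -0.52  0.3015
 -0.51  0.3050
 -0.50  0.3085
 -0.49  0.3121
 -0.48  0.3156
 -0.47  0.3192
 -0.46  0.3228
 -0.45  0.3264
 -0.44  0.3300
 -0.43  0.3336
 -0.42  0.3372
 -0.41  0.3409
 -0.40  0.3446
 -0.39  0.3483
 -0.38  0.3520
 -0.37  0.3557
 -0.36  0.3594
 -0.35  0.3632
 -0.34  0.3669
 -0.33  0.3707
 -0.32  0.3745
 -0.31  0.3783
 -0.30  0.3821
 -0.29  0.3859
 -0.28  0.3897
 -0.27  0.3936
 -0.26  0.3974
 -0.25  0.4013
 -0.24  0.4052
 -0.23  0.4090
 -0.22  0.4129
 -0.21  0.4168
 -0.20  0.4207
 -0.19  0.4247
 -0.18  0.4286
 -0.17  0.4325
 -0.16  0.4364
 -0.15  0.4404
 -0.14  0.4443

σ√T = 0.33·√1 = 0.3300
d₁ = [ln(78/75) + (0.078 + 0.33²/2)·1] / 0.3300 = [0.0392 + 0.1325] / 0.3300 = 0.5202 which rounds to 0.52
d₂ = d₁ − σ√T = 0.5202 − 0.3300 = 0.1902 which rounds to 0.19
exp(−rT) = exp(−0.078·1) = 0.9250
N(−d₂) = N(-0.19) = 0.4247;  N(−d₁) = N(-0.52) = 0.3015
P = 75·0.9250·0.4247 − 78·0.3015 = 29.4636 − 23.5170 = 5.9466

$5.95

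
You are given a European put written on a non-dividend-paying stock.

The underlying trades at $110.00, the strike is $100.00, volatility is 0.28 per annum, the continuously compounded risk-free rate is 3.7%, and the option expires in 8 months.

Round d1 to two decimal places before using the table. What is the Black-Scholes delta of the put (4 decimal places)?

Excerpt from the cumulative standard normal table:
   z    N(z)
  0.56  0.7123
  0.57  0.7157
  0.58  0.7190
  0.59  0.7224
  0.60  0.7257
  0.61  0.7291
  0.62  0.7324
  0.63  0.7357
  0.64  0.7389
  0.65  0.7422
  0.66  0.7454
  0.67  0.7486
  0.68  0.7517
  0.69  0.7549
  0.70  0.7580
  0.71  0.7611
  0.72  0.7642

T = 0.6667;  σ√T = 0.2286
d₁ = [ln(110/100) + (0.037 + 0.28²/2)·0.6667] / 0.2286 = [0.0953 + 0.0508] / 0.2286 = 0.6391 ≈ 0.64
N(d₁) = N(0.64) = 0.7389
Δ_put = N(d₁) − 1 = 0.7389 − 1 = -0.2611

-0.2611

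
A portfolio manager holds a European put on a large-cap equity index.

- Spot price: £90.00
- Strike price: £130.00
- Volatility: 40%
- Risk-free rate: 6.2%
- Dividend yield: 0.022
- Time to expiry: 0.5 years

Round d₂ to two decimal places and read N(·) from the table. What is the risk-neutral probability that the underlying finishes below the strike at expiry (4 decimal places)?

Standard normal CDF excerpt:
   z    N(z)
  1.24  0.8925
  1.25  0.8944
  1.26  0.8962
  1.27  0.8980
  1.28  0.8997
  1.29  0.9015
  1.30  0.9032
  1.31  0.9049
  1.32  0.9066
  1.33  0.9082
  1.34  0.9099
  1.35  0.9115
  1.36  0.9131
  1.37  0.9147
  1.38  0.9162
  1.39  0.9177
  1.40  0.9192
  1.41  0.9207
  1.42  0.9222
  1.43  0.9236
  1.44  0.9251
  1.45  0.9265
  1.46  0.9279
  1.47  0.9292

0.9147

σ√T = 0.4·√0.5 = 0.2828
ln(S/K) + (r − q + σ²/2)T = ln(90/130) + (0.062 − 0.022 + 0.4²/2)·0.5 = -0.3677 + 0.0600 = -0.3077
d₁ = -0.3077 / 0.2828 = -1.0880 ⇒ -1.09
d₂ = d₁ − σ√T = -1.0880 − 0.2828 = -1.3708 ⇒ -1.37
Risk-neutral Pr[S_T < K] = N(−d₂) = N(1.37) = 0.9147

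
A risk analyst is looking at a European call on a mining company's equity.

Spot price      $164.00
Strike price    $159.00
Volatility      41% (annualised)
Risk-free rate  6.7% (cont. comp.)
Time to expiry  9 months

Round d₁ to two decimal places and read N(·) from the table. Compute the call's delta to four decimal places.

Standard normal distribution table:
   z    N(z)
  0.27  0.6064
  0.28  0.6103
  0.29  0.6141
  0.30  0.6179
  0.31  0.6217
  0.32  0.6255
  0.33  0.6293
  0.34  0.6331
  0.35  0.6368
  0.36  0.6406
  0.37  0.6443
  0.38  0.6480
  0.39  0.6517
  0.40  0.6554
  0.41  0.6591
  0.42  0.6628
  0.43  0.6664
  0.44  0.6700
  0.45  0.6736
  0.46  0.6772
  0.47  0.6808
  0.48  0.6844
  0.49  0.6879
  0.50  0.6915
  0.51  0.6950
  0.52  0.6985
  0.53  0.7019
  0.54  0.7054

T = 0.75;  σ√T = 0.3551
d₁ = [ln(164/159) + (0.067 + 0.41²/2)·0.75] / 0.3551 = [0.0310 + 0.1133] / 0.3551 = 0.4063 ⇒ 0.41
N(d₁) = N(0.41) = 0.6591
Δ_call = N(d₁) = 0.6591

0.6591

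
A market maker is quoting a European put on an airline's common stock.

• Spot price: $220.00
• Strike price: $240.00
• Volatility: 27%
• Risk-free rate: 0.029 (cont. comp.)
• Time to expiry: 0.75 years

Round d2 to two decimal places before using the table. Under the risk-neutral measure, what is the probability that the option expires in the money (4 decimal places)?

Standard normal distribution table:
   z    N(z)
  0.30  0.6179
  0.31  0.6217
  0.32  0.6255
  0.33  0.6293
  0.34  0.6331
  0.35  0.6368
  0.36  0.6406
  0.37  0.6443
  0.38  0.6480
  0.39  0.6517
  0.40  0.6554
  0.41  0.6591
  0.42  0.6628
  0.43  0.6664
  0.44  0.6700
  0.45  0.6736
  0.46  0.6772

σ√T = 0.27·√0.75 = 0.2338
d₁ = [ln(220/240) + (0.029 + 0.27²/2)·0.75] / 0.2338 = [-0.0870 + 0.0491] / 0.2338 = -0.1622 → -0.16
d₂ = d₁ − σ√T = -0.1622 − 0.2338 = -0.3960 → -0.40
Risk-neutral Pr[S_T < K] = N(−d₂) = N(0.40) = 0.6554

0.6554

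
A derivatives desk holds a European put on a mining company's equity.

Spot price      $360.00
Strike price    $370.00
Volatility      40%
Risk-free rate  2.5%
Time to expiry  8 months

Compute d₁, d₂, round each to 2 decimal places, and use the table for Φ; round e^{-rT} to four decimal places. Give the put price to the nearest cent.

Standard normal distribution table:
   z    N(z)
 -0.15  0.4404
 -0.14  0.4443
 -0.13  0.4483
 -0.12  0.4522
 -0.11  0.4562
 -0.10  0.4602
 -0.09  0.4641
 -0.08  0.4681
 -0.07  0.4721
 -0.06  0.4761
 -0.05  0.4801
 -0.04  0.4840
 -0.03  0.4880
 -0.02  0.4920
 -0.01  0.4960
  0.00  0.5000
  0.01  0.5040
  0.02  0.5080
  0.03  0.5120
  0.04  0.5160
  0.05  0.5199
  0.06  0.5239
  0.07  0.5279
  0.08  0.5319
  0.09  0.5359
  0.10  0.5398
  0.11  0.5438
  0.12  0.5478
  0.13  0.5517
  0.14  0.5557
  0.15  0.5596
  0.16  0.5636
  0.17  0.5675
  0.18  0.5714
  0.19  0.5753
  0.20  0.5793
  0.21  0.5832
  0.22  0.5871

T = 0.6667;  σ√T = 0.3266
d₁ = [ln(360/370) + (0.025 + ½·0.4²)·0.6667] / (σ√T) = (-0.0274 + 0.0700) / 0.3266 = 0.1304 → 0.13
d₂ = 0.1304 − 0.3266 = -0.1962 → -0.20
exp(−rT) = exp(−0.025·0.6667) = 0.9835
N(−d₂) = N(0.20) = 0.5793;  N(−d₁) = N(-0.13) = 0.4483
P = 370·0.9835·0.5793 − 360·0.4483 = 210.8044 − 161.3880 = 49.4164

$49.42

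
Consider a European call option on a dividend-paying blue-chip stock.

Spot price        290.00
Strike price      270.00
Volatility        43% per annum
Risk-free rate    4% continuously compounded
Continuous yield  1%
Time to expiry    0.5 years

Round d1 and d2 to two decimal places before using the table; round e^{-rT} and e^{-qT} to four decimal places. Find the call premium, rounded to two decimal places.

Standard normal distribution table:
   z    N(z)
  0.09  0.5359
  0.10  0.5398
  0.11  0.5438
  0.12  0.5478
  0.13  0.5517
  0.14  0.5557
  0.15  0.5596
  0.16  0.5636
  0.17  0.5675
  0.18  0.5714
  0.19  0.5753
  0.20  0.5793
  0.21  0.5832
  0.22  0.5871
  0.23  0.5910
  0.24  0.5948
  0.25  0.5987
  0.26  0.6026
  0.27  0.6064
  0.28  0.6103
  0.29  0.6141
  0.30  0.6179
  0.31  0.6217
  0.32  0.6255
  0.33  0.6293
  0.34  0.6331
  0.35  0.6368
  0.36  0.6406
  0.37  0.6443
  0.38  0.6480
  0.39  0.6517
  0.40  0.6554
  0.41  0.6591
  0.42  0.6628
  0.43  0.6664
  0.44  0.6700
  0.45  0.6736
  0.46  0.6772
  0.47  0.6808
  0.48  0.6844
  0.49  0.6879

47.32

σ√T = 0.43 × 0.7071 = 0.3041
d₁ = [ln(290/270) + (0.04 − 0.01 + 0.43²/2)·0.5] / 0.3041 = [0.0715 + 0.0612] / 0.3041 = 0.4364 → 0.44
d₂ = d₁ − σ√T = 0.4364 − 0.3041 = 0.1323 → 0.13
exp(−qT) = exp(−0.01·0.5) = 0.9950;  exp(−rT) = exp(−0.04·0.5) = 0.9802
N(d₁) = N(0.44) = 0.6700;  N(d₂) = N(0.13) = 0.5517
C = 290·0.9950·0.6700 − 270·0.9802·0.5517 = 193.3285 − 146.0096 = 47.3189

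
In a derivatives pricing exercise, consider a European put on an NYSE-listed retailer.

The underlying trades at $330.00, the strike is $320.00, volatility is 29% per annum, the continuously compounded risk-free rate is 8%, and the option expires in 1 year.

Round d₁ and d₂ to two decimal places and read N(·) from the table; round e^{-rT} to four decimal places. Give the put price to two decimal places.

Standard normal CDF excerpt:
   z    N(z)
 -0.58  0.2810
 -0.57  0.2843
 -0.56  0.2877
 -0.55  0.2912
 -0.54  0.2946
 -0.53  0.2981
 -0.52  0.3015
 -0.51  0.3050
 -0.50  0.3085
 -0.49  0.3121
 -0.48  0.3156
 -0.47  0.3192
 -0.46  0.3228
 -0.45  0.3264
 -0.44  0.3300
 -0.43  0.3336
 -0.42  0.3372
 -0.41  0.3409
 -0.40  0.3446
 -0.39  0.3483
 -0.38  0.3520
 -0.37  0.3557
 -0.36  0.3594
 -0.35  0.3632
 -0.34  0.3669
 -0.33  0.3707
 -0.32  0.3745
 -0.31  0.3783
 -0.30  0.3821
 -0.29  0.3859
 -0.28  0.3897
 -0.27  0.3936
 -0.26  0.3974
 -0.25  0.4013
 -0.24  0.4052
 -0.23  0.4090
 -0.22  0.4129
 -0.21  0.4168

σ√T = 0.29 × 1.0000 = 0.2900
d₁ = [ln(330/320) + (0.08 + ½·0.29²)·1] / (σ√T) = (0.0308 + 0.1220) / 0.2900 = 0.5270 which rounds to 0.53
d₂ = 0.5270 − 0.2900 = 0.2370 which rounds to 0.24
e^(−rT) = e^(−0.08·1) = 0.9231
N(−d₂) = N(-0.24) = 0.4052;  N(−d₁) = N(-0.53) = 0.2981
P = 320·0.9231·0.4052 − 330·0.2981 = 119.6928 − 98.3730 = 21.3198

$21.32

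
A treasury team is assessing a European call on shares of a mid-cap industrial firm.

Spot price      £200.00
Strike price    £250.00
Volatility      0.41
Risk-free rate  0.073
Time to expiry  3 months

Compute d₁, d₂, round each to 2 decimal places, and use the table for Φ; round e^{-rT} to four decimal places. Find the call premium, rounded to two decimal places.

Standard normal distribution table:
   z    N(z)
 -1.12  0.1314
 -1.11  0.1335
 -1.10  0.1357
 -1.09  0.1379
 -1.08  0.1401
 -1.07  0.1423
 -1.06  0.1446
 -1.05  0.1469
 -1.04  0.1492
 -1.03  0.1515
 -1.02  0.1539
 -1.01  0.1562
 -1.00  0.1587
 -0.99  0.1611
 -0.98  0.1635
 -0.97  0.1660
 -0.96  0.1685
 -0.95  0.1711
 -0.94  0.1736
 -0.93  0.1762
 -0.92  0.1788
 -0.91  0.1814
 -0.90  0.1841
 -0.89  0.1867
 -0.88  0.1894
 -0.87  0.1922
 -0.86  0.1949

£3.51

T = 0.25;  σ√T = 0.2050
d₁ = [ln(200/250) + (0.073 + ½·0.41²)·0.25] / (σ√T) = (-0.2231 + 0.0393) / 0.2050 = -0.8970 ≈ -0.90
d₂ = -0.8970 − 0.2050 = -1.1020 ≈ -1.10
e^(−rT) = e^(−0.073·0.25) = 0.9819
N(d₁) = N(-0.90) = 0.1841;  N(d₂) = N(-1.10) = 0.1357
C = 200·0.1841 − 250·0.9819·0.1357 = 36.8200 − 33.3110 = 3.5090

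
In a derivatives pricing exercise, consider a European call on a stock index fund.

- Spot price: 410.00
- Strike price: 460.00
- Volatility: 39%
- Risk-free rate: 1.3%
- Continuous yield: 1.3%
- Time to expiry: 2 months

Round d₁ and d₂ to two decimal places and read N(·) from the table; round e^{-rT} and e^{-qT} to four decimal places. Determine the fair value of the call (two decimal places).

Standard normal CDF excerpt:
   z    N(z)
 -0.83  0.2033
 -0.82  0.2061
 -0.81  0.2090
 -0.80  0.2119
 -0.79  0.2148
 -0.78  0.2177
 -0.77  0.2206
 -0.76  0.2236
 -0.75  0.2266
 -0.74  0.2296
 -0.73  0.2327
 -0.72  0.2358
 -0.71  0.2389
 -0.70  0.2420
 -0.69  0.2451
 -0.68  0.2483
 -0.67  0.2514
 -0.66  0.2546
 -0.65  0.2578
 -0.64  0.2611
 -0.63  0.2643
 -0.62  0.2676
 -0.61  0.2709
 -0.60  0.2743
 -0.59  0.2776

T = 0.1667;  σ√T = 0.1592
d₁ = [ln(410/460) + (0.013 − 0.013 + 0.39²/2)·0.1667] / 0.1592 = [-0.1151 + 0.0127] / 0.1592 = -0.6431 ≈ -0.64
d₂ = d₁ − σ√T = -0.6431 − 0.1592 = -0.8023 ≈ -0.80
exp(−qT) = exp(−0.013·0.1667) = 0.9978;  exp(−rT) = exp(−0.013·0.1667) = 0.9978
C = 410·0.9978·N(-0.64) − 460·0.9978·N(-0.80) = 410·0.9978·0.2611 − 460·0.9978·0.2119 = 106.8155 − 97.2596 = 9.5559

9.56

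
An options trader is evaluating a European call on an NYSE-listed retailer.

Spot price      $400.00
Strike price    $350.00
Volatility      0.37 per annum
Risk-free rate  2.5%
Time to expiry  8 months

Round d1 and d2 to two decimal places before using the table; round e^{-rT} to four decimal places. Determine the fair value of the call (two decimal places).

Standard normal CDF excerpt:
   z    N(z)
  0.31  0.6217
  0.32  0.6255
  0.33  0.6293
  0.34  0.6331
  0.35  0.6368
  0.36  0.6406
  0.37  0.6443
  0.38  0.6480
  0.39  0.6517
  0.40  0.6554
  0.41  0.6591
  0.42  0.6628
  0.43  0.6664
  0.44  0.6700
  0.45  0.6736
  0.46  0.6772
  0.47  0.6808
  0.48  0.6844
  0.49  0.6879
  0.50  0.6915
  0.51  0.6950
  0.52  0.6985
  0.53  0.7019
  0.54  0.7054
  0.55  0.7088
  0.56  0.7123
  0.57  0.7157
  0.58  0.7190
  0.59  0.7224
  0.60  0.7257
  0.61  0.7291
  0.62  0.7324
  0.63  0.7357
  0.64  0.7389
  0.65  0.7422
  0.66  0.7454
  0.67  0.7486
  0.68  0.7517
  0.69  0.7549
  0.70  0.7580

$77.68

σ√T = 0.37·√0.6667 = 0.3021
d₁ = [ln(400/350) + (0.025 + ½·0.37²)·0.6667] / (σ√T) = (0.1335 + 0.0623) / 0.3021 = 0.6482 → 0.65
d₂ = 0.6482 − 0.3021 = 0.3461 → 0.35
exp(−rT) = exp(−0.025·0.6667) = 0.9835
C = 400·N(0.65) − 350·0.9835·N(0.35) = 400·0.7422 − 350·0.9835·0.6368 = 296.8800 − 219.2025 = 77.6775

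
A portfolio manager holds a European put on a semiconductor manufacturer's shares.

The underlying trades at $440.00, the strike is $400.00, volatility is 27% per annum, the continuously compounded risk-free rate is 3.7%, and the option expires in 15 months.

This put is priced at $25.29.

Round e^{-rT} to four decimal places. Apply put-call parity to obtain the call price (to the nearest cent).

$83.37

e^(−rT) = e^(−0.037·1.25) = 0.9548
Put-call parity: C − P = S − K·e^(−rT) = 440 − 400·0.9548 = 440 − 381.9200 = 58.0800
C = P + (C − P) = 25.29 + (58.0800) = 83.3700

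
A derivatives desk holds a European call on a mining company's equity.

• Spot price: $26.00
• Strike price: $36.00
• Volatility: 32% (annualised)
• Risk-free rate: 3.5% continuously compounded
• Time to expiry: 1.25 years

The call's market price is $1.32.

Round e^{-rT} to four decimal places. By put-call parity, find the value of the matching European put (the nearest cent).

exp(−rT) = exp(−0.035·1.25) = 0.9572
Put-call parity: C − P = S − K·e^(−rT) = 26 − 36·0.9572 = 26 − 34.4592 = -8.4592
P = C − (C − P) = 1.32 − (-8.4592) = 9.7792

$9.78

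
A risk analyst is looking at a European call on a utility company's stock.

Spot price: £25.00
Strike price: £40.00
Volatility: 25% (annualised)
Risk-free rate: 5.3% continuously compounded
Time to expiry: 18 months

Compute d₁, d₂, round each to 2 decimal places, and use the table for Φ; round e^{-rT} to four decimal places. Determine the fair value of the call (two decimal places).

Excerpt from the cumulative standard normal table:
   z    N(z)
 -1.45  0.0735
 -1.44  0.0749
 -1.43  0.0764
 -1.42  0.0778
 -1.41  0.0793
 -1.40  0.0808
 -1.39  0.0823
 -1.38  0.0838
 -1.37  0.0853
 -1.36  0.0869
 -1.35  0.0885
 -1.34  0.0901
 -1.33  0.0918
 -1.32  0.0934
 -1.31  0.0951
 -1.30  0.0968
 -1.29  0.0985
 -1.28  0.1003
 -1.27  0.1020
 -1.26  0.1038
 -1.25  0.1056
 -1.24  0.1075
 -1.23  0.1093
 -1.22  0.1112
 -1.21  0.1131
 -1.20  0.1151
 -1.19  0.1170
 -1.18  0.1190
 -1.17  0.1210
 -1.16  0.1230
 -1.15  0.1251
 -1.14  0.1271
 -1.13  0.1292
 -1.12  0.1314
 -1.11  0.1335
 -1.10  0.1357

£0.46

σ√T = 0.25 × 1.2247 = 0.3062
d₁ = [ln(25/40) + (0.053 + 0.25²/2)·1.5] / 0.3062 = [-0.4700 + 0.1264] / 0.3062 = -1.1223 ⇒ -1.12
d₂ = d₁ − σ√T = -1.1223 − 0.3062 = -1.4285 ⇒ -1.43
exp(−rT) = exp(−0.053·1.5) = 0.9236
N(d₁) = N(-1.12) = 0.1314;  N(d₂) = N(-1.43) = 0.0764
C = 25·0.1314 − 40·0.9236·0.0764 = 3.2850 − 2.8225 = 0.4625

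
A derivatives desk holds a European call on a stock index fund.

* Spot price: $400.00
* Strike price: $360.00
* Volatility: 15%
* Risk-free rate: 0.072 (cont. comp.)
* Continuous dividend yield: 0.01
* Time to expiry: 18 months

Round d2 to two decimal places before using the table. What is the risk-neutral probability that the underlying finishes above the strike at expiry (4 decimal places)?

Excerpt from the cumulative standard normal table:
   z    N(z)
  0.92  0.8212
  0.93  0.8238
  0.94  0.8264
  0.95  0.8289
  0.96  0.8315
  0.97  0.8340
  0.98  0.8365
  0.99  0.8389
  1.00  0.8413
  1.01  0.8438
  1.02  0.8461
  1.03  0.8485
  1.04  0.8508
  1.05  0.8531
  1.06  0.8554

0.8389

σ√T = 0.15 × 1.2247 = 0.1837
ln(S/K) + (r − q + σ²/2)T = ln(400/360) + (0.072 − 0.01 + 0.15²/2)·1.5 = 0.1054 + 0.1099 = 0.2152
d₁ = 0.2152 / 0.1837 = 1.1716 ⇒ 1.17
d₂ = d₁ − σ√T = 1.1716 − 0.1837 = 0.9879 ⇒ 0.99
Pr(exercise) under Q = N(d₂) = 0.8389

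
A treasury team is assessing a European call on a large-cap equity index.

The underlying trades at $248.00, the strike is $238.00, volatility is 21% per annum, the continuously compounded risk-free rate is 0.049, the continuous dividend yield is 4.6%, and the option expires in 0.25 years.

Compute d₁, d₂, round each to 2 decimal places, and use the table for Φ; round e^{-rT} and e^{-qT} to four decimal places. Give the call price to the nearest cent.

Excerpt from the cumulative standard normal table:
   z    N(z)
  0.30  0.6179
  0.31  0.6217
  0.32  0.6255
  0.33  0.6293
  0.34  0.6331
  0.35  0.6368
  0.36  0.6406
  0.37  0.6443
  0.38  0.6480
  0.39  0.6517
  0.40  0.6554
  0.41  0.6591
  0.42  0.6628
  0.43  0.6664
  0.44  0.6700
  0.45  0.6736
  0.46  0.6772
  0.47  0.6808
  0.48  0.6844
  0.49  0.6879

σ√T = 0.21·√0.25 = 0.1050
d₁ = [ln(248/238) + (0.049 − 0.046 + 0.21²/2)·0.25] / 0.1050 = [0.0412 + 0.0063] / 0.1050 = 0.4516 which rounds to 0.45
d₂ = d₁ − σ√T = 0.4516 − 0.1050 = 0.3466 which rounds to 0.35
exp(−qT) = exp(−0.046·0.25) = 0.9886;  exp(−rT) = exp(−0.049·0.25) = 0.9878
N(d₁) = N(0.45) = 0.6736;  N(d₂) = N(0.35) = 0.6368
C = 248·0.9886·0.6736 − 238·0.9878·0.6368 = 165.1484 − 149.7094 = 15.4390

$15.44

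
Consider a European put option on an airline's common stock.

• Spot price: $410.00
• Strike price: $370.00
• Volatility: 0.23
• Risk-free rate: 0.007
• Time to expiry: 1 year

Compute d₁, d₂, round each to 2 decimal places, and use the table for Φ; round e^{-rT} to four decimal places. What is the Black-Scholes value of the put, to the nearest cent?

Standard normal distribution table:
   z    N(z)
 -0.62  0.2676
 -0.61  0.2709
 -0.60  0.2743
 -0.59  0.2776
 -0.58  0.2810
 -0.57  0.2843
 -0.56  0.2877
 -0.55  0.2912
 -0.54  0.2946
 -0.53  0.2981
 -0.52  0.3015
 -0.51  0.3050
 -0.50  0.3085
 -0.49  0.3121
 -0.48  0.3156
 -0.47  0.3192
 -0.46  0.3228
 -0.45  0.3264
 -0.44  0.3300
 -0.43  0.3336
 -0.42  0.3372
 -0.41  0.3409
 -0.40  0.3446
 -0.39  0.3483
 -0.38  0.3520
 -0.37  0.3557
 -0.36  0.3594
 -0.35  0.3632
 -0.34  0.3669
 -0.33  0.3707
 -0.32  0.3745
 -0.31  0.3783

σ√T = 0.23 × 1.0000 = 0.2300
d₁ = [ln(410/370) + (0.007 + 0.23²/2)·1] / 0.2300 = [0.1027 + 0.0335] / 0.2300 = 0.5918 ≈ 0.59
d₂ = d₁ − σ√T = 0.5918 − 0.2300 = 0.3618 ≈ 0.36
e^(−rT) = e^(−0.007·1) = 0.9930
P = 370·0.9930·N(-0.36) − 410·N(-0.59) = 370·0.9930·0.3594 − 410·0.2776 = 132.0472 − 113.8160 = 18.2312

$18.23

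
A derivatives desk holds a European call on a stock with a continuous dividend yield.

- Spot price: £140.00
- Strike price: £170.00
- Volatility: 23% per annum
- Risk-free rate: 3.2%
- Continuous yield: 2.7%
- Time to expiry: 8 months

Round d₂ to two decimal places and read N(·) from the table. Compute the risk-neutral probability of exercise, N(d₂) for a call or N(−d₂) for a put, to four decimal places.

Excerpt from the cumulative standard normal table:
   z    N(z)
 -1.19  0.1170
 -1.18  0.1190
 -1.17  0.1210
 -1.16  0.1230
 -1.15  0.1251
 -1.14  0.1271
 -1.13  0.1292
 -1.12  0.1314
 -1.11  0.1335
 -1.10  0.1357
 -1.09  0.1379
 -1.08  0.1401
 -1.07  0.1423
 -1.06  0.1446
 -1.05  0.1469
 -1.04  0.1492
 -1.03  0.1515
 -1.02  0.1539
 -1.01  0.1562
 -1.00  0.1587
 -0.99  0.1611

0.1335

T = 0.6667;  σ√T = 0.1878
ln(S/K) + (r − q + σ²/2)T = ln(140/170) + (0.032 − 0.027 + 0.23²/2)·0.6667 = -0.1942 + 0.0210 = -0.1732
d₁ = -0.1732 / 0.1878 = -0.9222 → -0.92
d₂ = d₁ − σ√T = -0.9222 − 0.1878 = -1.1100 → -1.11
Risk-neutral Pr[S_T > K] = N(d₂) = N(-1.11) = 0.1335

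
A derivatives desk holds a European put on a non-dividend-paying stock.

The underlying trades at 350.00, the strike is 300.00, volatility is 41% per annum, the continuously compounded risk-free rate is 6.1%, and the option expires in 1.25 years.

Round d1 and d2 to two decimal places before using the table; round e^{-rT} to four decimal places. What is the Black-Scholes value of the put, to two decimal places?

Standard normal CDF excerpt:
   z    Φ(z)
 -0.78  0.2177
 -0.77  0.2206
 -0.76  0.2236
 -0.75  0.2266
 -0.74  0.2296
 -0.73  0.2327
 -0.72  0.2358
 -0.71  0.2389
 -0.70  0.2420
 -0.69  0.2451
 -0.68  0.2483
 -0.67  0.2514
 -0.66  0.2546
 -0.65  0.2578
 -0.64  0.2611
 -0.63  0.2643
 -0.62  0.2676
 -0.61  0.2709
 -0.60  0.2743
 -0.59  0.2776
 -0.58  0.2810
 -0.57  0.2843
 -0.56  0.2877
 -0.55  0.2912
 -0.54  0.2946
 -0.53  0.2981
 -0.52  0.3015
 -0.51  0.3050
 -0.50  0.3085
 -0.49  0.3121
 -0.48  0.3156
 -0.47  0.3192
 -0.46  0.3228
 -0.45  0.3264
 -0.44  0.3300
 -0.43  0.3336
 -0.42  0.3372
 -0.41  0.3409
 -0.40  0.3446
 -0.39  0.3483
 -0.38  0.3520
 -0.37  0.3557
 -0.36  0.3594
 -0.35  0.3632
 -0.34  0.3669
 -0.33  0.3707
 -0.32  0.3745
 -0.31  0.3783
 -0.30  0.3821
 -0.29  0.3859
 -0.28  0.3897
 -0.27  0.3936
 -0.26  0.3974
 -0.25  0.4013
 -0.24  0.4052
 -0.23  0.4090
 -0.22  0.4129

27.97

σ√T = 0.41·√1.25 = 0.4584
ln(S/K) + (r + σ²/2)T = ln(350/300) + (0.061 + 0.41²/2)·1.25 = 0.1542 + 0.1813 = 0.3355
d₁ = 0.3355 / 0.4584 = 0.7318 ≈ 0.73
d₂ = d₁ − σ√T = 0.7318 − 0.4584 = 0.2734 ≈ 0.27
exp(−rT) = exp(−0.061·1.25) = 0.9266
N(−d₂) = N(-0.27) = 0.3936;  N(−d₁) = N(-0.73) = 0.2327
P = 300·0.9266·0.3936 − 350·0.2327 = 109.4129 − 81.4450 = 27.9679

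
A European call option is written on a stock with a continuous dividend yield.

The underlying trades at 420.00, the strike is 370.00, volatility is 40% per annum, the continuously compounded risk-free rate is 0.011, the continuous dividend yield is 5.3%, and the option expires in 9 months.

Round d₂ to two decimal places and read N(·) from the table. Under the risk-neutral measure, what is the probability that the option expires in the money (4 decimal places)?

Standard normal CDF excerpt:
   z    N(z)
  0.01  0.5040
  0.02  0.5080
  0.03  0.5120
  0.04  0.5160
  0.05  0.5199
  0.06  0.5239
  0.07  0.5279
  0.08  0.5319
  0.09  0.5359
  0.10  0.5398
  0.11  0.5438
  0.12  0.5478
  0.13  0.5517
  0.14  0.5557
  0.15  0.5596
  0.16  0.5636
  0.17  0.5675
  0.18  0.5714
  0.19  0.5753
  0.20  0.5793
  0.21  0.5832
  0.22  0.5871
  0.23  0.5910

T = 0.75;  σ√T = 0.3464
d₁ = [ln(420/370) + (0.011 − 0.053 + ½·0.4²)·0.75] / (σ√T) = (0.1268 + 0.0285) / 0.3464 = 0.4482 ⇒ 0.45
d₂ = 0.4482 − 0.3464 = 0.1018 ⇒ 0.10
Risk-neutral Pr[S_T > K] = N(d₂) = N(0.10) = 0.5398

0.5398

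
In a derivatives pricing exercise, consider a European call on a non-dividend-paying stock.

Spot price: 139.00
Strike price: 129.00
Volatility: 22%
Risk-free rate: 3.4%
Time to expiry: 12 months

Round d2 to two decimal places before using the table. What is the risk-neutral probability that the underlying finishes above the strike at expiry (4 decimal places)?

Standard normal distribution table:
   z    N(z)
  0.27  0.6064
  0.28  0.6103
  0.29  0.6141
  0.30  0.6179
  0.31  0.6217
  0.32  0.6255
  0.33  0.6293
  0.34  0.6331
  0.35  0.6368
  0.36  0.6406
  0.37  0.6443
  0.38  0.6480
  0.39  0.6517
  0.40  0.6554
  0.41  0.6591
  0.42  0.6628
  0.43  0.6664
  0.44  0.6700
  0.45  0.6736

σ√T = 0.22 × 1.0000 = 0.2200
ln(S/K) + (r + σ²/2)T = ln(139/129) + (0.034 + 0.22²/2)·1 = 0.0747 + 0.0582 = 0.1329
d₁ = 0.1329 / 0.2200 = 0.6039 → 0.60
d₂ = d₁ − σ√T = 0.6039 − 0.2200 = 0.3839 → 0.38
Risk-neutral Pr[S_T > K] = N(d₂) = N(0.38) = 0.6480

0.6480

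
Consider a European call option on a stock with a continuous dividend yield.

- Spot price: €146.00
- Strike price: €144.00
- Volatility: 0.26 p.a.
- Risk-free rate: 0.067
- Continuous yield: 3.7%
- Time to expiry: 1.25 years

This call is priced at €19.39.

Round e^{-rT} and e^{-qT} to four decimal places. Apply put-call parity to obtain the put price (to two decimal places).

€12.43

e^(−qT) = e^(−0.037·1.25) = 0.9548;  e^(−rT) = e^(−0.067·1.25) = 0.9197
Put-call parity: C − P = S·e^(−qT) − K·e^(−rT) = 146·0.9548 − 144·0.9197 = 139.4008 − 132.4368 = 6.9640
P = C − (C − P) = 19.39 − (6.9640) = 12.4260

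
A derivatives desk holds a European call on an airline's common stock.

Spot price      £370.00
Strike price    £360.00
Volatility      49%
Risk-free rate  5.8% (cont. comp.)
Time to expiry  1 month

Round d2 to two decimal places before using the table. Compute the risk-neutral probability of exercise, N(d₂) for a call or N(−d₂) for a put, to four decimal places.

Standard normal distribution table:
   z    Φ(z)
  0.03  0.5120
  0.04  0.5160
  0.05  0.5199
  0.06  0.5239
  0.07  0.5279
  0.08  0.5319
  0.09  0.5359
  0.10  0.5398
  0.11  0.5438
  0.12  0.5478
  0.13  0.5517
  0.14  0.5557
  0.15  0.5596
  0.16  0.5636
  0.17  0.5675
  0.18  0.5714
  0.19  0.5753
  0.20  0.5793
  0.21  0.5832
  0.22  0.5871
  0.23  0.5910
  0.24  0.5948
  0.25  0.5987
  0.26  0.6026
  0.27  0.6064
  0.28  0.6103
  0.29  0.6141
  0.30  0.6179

T = 0.08333;  σ√T = 0.1415
ln(S/K) + (r + σ²/2)T = ln(370/360) + (0.058 + 0.49²/2)·0.08333 = 0.0274 + 0.0148 = 0.0422
d₁ = 0.0422 / 0.1415 = 0.2986 which rounds to 0.30
d₂ = d₁ − σ√T = 0.2986 − 0.1415 = 0.1571 which rounds to 0.16
Pr(exercise) under Q = N(d₂) = 0.5636

0.5636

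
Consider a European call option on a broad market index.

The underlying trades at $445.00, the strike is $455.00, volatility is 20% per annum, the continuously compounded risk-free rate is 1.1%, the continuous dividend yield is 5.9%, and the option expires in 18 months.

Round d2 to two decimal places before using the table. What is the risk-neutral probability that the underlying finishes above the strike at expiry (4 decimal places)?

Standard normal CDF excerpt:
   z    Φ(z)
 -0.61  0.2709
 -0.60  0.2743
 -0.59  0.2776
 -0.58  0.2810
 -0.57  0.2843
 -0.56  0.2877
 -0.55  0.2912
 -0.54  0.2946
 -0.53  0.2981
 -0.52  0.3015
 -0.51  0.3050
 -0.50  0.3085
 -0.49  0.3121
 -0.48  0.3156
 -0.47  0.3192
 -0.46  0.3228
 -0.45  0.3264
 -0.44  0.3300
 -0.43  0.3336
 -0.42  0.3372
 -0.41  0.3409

0.3050

σ√T = 0.2 × 1.2247 = 0.2449
ln(S/K) + (r − q + σ²/2)T = ln(445/455) + (0.011 − 0.059 + 0.2²/2)·1.5 = -0.0222 − 0.0420 = -0.0642
d₁ = -0.0642 / 0.2449 = -0.2622 ≈ -0.26
d₂ = d₁ − σ√T = -0.2622 − 0.2449 = -0.5071 ≈ -0.51
Pr(exercise) under Q = N(d₂) = 0.3050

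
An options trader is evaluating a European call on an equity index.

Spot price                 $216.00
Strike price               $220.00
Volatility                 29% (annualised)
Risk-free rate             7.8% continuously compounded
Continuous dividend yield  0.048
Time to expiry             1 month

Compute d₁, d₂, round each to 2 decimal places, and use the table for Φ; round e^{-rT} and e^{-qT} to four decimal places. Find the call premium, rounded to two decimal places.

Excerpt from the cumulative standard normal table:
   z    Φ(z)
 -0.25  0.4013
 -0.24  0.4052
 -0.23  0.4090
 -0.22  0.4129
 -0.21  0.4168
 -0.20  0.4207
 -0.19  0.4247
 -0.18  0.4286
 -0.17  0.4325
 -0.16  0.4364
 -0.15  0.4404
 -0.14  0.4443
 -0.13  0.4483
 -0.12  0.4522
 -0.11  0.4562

$5.35

σ√T = 0.29·√0.08333 = 0.0837
d₁ = [ln(216/220) + (0.078 − 0.048 + 0.29²/2)·0.08333] / 0.0837 = [-0.0183 + 0.0060] / 0.0837 = -0.1475 → -0.15
d₂ = d₁ − σ√T = -0.1475 − 0.0837 = -0.2312 → -0.23
e^(−qT) = e^(−0.048·0.08333) = 0.9960;  e^(−rT) = e^(−0.078·0.08333) = 0.9935
N(d₁) = N(-0.15) = 0.4404;  N(d₂) = N(-0.23) = 0.4090
C = 216·0.9960·0.4404 − 220·0.9935·0.4090 = 94.7459 − 89.3951 = 5.3508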